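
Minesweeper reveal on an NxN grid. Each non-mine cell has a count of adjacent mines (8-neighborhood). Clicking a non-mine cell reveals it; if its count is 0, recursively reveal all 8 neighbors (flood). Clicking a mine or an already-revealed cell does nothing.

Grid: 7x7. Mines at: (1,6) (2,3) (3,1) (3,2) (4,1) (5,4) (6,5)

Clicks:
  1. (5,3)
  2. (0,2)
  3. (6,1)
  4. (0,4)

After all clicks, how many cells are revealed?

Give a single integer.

Answer: 23

Derivation:
Click 1 (5,3) count=1: revealed 1 new [(5,3)] -> total=1
Click 2 (0,2) count=0: revealed 15 new [(0,0) (0,1) (0,2) (0,3) (0,4) (0,5) (1,0) (1,1) (1,2) (1,3) (1,4) (1,5) (2,0) (2,1) (2,2)] -> total=16
Click 3 (6,1) count=0: revealed 7 new [(5,0) (5,1) (5,2) (6,0) (6,1) (6,2) (6,3)] -> total=23
Click 4 (0,4) count=0: revealed 0 new [(none)] -> total=23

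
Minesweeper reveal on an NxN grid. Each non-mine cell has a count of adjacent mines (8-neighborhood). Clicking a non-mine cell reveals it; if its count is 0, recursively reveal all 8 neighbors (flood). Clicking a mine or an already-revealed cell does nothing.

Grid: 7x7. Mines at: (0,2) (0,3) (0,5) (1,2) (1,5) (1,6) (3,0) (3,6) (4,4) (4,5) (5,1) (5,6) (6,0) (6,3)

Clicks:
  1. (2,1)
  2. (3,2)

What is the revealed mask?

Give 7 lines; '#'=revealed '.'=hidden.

Answer: .......
.......
.###...
.###...
.###...
.......
.......

Derivation:
Click 1 (2,1) count=2: revealed 1 new [(2,1)] -> total=1
Click 2 (3,2) count=0: revealed 8 new [(2,2) (2,3) (3,1) (3,2) (3,3) (4,1) (4,2) (4,3)] -> total=9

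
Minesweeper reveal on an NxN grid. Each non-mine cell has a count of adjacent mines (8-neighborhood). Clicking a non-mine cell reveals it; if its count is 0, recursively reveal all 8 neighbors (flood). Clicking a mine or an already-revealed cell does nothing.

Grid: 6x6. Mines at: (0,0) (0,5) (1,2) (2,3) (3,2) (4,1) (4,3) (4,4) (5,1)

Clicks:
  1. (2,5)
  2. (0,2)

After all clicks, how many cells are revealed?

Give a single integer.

Answer: 7

Derivation:
Click 1 (2,5) count=0: revealed 6 new [(1,4) (1,5) (2,4) (2,5) (3,4) (3,5)] -> total=6
Click 2 (0,2) count=1: revealed 1 new [(0,2)] -> total=7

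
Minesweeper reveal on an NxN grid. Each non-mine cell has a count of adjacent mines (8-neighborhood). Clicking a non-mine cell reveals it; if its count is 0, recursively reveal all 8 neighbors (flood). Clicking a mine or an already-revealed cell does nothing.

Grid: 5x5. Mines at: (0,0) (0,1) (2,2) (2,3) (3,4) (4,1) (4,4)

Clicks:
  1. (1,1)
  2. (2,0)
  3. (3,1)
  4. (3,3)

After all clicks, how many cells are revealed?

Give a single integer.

Click 1 (1,1) count=3: revealed 1 new [(1,1)] -> total=1
Click 2 (2,0) count=0: revealed 5 new [(1,0) (2,0) (2,1) (3,0) (3,1)] -> total=6
Click 3 (3,1) count=2: revealed 0 new [(none)] -> total=6
Click 4 (3,3) count=4: revealed 1 new [(3,3)] -> total=7

Answer: 7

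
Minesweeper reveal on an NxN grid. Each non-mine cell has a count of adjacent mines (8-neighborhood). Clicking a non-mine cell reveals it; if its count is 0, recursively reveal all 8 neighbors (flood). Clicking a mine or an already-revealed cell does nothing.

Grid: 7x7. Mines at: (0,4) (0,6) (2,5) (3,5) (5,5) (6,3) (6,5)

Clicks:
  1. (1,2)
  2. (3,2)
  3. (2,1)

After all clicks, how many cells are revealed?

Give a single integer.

Click 1 (1,2) count=0: revealed 32 new [(0,0) (0,1) (0,2) (0,3) (1,0) (1,1) (1,2) (1,3) (1,4) (2,0) (2,1) (2,2) (2,3) (2,4) (3,0) (3,1) (3,2) (3,3) (3,4) (4,0) (4,1) (4,2) (4,3) (4,4) (5,0) (5,1) (5,2) (5,3) (5,4) (6,0) (6,1) (6,2)] -> total=32
Click 2 (3,2) count=0: revealed 0 new [(none)] -> total=32
Click 3 (2,1) count=0: revealed 0 new [(none)] -> total=32

Answer: 32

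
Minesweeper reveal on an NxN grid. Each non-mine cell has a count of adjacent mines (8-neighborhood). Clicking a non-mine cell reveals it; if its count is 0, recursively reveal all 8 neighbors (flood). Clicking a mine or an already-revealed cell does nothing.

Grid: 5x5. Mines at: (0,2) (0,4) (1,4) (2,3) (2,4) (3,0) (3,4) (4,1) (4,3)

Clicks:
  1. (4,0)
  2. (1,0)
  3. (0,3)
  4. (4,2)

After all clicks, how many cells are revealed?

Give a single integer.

Answer: 9

Derivation:
Click 1 (4,0) count=2: revealed 1 new [(4,0)] -> total=1
Click 2 (1,0) count=0: revealed 6 new [(0,0) (0,1) (1,0) (1,1) (2,0) (2,1)] -> total=7
Click 3 (0,3) count=3: revealed 1 new [(0,3)] -> total=8
Click 4 (4,2) count=2: revealed 1 new [(4,2)] -> total=9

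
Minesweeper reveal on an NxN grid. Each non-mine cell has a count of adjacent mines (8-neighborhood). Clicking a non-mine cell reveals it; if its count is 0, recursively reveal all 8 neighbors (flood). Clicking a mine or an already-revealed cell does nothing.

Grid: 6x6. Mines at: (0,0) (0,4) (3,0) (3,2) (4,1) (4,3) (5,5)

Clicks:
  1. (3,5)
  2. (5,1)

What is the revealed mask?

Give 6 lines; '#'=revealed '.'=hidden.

Answer: ......
...###
...###
...###
....##
.#....

Derivation:
Click 1 (3,5) count=0: revealed 11 new [(1,3) (1,4) (1,5) (2,3) (2,4) (2,5) (3,3) (3,4) (3,5) (4,4) (4,5)] -> total=11
Click 2 (5,1) count=1: revealed 1 new [(5,1)] -> total=12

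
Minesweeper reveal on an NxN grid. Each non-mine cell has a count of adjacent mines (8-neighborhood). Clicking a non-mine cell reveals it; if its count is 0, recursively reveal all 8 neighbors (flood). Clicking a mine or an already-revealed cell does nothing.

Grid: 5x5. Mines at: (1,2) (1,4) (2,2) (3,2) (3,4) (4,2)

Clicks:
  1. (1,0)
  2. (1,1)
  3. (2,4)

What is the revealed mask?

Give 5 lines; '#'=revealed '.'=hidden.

Answer: ##...
##...
##..#
##...
##...

Derivation:
Click 1 (1,0) count=0: revealed 10 new [(0,0) (0,1) (1,0) (1,1) (2,0) (2,1) (3,0) (3,1) (4,0) (4,1)] -> total=10
Click 2 (1,1) count=2: revealed 0 new [(none)] -> total=10
Click 3 (2,4) count=2: revealed 1 new [(2,4)] -> total=11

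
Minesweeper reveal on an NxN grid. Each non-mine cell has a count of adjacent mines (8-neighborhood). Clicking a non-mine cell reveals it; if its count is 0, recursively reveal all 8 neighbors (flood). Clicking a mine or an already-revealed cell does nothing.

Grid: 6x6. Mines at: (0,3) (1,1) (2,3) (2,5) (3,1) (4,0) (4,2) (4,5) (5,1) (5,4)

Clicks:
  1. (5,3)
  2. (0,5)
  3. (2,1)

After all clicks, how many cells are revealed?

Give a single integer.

Click 1 (5,3) count=2: revealed 1 new [(5,3)] -> total=1
Click 2 (0,5) count=0: revealed 4 new [(0,4) (0,5) (1,4) (1,5)] -> total=5
Click 3 (2,1) count=2: revealed 1 new [(2,1)] -> total=6

Answer: 6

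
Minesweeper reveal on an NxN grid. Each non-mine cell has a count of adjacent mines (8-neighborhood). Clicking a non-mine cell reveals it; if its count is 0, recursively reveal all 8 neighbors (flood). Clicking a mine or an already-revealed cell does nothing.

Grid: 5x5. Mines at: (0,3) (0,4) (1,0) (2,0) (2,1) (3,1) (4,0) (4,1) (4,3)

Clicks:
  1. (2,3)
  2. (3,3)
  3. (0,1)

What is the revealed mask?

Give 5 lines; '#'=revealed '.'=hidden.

Click 1 (2,3) count=0: revealed 9 new [(1,2) (1,3) (1,4) (2,2) (2,3) (2,4) (3,2) (3,3) (3,4)] -> total=9
Click 2 (3,3) count=1: revealed 0 new [(none)] -> total=9
Click 3 (0,1) count=1: revealed 1 new [(0,1)] -> total=10

Answer: .#...
..###
..###
..###
.....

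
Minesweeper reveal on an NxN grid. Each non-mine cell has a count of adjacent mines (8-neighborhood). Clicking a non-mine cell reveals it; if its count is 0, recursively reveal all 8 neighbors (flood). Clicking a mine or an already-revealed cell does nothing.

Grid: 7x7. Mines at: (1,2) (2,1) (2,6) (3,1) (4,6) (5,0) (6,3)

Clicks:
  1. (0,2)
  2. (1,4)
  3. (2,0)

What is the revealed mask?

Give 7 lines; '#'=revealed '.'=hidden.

Answer: ..#####
...####
#.####.
..####.
..####.
..####.
.......

Derivation:
Click 1 (0,2) count=1: revealed 1 new [(0,2)] -> total=1
Click 2 (1,4) count=0: revealed 24 new [(0,3) (0,4) (0,5) (0,6) (1,3) (1,4) (1,5) (1,6) (2,2) (2,3) (2,4) (2,5) (3,2) (3,3) (3,4) (3,5) (4,2) (4,3) (4,4) (4,5) (5,2) (5,3) (5,4) (5,5)] -> total=25
Click 3 (2,0) count=2: revealed 1 new [(2,0)] -> total=26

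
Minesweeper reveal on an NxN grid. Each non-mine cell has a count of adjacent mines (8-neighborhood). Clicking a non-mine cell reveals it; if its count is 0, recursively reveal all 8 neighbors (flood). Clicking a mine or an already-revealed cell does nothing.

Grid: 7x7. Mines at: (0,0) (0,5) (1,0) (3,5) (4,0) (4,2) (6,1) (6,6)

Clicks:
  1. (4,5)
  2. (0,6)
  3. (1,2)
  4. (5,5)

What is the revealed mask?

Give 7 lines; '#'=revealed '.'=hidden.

Click 1 (4,5) count=1: revealed 1 new [(4,5)] -> total=1
Click 2 (0,6) count=1: revealed 1 new [(0,6)] -> total=2
Click 3 (1,2) count=0: revealed 16 new [(0,1) (0,2) (0,3) (0,4) (1,1) (1,2) (1,3) (1,4) (2,1) (2,2) (2,3) (2,4) (3,1) (3,2) (3,3) (3,4)] -> total=18
Click 4 (5,5) count=1: revealed 1 new [(5,5)] -> total=19

Answer: .####.#
.####..
.####..
.####..
.....#.
.....#.
.......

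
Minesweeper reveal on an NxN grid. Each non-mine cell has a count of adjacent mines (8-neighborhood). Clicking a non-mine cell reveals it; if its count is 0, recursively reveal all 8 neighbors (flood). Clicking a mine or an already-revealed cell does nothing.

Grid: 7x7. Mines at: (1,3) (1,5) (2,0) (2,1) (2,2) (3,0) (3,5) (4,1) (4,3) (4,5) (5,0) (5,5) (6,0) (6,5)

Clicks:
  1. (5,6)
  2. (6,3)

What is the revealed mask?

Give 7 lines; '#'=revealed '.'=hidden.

Answer: .......
.......
.......
.......
.......
.####.#
.####..

Derivation:
Click 1 (5,6) count=3: revealed 1 new [(5,6)] -> total=1
Click 2 (6,3) count=0: revealed 8 new [(5,1) (5,2) (5,3) (5,4) (6,1) (6,2) (6,3) (6,4)] -> total=9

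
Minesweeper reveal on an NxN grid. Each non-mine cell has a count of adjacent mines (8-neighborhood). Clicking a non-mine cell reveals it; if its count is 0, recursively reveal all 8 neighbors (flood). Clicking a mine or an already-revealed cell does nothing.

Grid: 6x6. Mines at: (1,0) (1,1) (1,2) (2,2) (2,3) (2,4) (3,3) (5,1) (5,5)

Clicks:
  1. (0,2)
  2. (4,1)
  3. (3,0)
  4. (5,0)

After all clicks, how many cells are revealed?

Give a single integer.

Answer: 8

Derivation:
Click 1 (0,2) count=2: revealed 1 new [(0,2)] -> total=1
Click 2 (4,1) count=1: revealed 1 new [(4,1)] -> total=2
Click 3 (3,0) count=0: revealed 5 new [(2,0) (2,1) (3,0) (3,1) (4,0)] -> total=7
Click 4 (5,0) count=1: revealed 1 new [(5,0)] -> total=8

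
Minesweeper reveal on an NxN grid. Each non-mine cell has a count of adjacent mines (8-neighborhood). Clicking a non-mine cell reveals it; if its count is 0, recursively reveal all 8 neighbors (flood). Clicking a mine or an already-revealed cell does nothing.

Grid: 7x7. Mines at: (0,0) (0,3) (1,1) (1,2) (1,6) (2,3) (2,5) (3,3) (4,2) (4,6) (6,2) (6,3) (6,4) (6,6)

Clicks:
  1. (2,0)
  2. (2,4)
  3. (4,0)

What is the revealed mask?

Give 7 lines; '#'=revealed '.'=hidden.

Answer: .......
.......
##..#..
##.....
##.....
##.....
##.....

Derivation:
Click 1 (2,0) count=1: revealed 1 new [(2,0)] -> total=1
Click 2 (2,4) count=3: revealed 1 new [(2,4)] -> total=2
Click 3 (4,0) count=0: revealed 9 new [(2,1) (3,0) (3,1) (4,0) (4,1) (5,0) (5,1) (6,0) (6,1)] -> total=11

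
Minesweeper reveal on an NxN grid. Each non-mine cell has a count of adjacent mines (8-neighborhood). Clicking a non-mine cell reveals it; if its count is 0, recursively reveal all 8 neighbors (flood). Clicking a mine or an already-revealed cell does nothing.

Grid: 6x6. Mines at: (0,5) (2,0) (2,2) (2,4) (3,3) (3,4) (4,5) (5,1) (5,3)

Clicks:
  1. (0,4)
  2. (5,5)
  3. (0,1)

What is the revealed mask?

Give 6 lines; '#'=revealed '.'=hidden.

Answer: #####.
#####.
......
......
......
.....#

Derivation:
Click 1 (0,4) count=1: revealed 1 new [(0,4)] -> total=1
Click 2 (5,5) count=1: revealed 1 new [(5,5)] -> total=2
Click 3 (0,1) count=0: revealed 9 new [(0,0) (0,1) (0,2) (0,3) (1,0) (1,1) (1,2) (1,3) (1,4)] -> total=11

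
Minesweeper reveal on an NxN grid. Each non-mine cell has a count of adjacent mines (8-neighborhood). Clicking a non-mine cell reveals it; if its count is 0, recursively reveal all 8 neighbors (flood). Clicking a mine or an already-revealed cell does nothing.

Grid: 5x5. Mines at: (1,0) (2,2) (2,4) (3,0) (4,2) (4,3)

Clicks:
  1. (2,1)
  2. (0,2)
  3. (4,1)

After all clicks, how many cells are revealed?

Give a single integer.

Answer: 10

Derivation:
Click 1 (2,1) count=3: revealed 1 new [(2,1)] -> total=1
Click 2 (0,2) count=0: revealed 8 new [(0,1) (0,2) (0,3) (0,4) (1,1) (1,2) (1,3) (1,4)] -> total=9
Click 3 (4,1) count=2: revealed 1 new [(4,1)] -> total=10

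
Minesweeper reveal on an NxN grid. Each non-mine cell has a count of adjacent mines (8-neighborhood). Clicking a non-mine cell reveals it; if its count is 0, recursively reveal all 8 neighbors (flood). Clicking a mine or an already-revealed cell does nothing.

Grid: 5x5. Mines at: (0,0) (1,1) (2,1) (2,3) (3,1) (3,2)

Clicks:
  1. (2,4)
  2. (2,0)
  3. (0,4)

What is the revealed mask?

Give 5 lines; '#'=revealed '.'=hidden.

Answer: ..###
..###
#...#
.....
.....

Derivation:
Click 1 (2,4) count=1: revealed 1 new [(2,4)] -> total=1
Click 2 (2,0) count=3: revealed 1 new [(2,0)] -> total=2
Click 3 (0,4) count=0: revealed 6 new [(0,2) (0,3) (0,4) (1,2) (1,3) (1,4)] -> total=8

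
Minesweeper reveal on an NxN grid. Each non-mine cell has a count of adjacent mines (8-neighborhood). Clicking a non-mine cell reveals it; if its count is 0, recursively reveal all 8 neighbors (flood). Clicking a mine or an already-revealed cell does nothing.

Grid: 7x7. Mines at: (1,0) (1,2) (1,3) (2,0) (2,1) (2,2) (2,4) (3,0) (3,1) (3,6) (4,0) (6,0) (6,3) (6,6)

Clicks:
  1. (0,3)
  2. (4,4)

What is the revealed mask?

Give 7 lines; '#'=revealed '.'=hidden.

Answer: ...#...
.......
.......
..####.
..####.
..####.
.......

Derivation:
Click 1 (0,3) count=2: revealed 1 new [(0,3)] -> total=1
Click 2 (4,4) count=0: revealed 12 new [(3,2) (3,3) (3,4) (3,5) (4,2) (4,3) (4,4) (4,5) (5,2) (5,3) (5,4) (5,5)] -> total=13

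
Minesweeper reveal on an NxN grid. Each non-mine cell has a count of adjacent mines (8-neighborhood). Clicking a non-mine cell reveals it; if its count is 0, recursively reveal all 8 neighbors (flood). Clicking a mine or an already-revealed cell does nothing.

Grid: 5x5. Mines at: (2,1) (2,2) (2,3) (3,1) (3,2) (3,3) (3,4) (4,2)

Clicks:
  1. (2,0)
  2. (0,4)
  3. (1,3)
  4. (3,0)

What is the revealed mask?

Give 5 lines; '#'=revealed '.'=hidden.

Click 1 (2,0) count=2: revealed 1 new [(2,0)] -> total=1
Click 2 (0,4) count=0: revealed 10 new [(0,0) (0,1) (0,2) (0,3) (0,4) (1,0) (1,1) (1,2) (1,3) (1,4)] -> total=11
Click 3 (1,3) count=2: revealed 0 new [(none)] -> total=11
Click 4 (3,0) count=2: revealed 1 new [(3,0)] -> total=12

Answer: #####
#####
#....
#....
.....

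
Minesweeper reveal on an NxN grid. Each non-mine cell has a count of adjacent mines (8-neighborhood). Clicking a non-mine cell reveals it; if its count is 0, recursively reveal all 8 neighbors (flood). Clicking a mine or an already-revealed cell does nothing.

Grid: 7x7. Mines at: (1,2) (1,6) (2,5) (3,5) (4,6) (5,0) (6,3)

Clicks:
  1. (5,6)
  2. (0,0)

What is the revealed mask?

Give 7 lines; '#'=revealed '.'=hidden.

Click 1 (5,6) count=1: revealed 1 new [(5,6)] -> total=1
Click 2 (0,0) count=0: revealed 23 new [(0,0) (0,1) (1,0) (1,1) (2,0) (2,1) (2,2) (2,3) (2,4) (3,0) (3,1) (3,2) (3,3) (3,4) (4,0) (4,1) (4,2) (4,3) (4,4) (5,1) (5,2) (5,3) (5,4)] -> total=24

Answer: ##.....
##.....
#####..
#####..
#####..
.####.#
.......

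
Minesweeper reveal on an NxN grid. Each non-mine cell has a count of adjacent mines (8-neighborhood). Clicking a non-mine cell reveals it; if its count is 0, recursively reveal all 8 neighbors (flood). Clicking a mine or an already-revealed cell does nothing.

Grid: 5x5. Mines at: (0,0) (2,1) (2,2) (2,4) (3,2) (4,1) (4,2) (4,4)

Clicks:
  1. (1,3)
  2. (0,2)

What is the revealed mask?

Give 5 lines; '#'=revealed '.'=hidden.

Answer: .####
.####
.....
.....
.....

Derivation:
Click 1 (1,3) count=2: revealed 1 new [(1,3)] -> total=1
Click 2 (0,2) count=0: revealed 7 new [(0,1) (0,2) (0,3) (0,4) (1,1) (1,2) (1,4)] -> total=8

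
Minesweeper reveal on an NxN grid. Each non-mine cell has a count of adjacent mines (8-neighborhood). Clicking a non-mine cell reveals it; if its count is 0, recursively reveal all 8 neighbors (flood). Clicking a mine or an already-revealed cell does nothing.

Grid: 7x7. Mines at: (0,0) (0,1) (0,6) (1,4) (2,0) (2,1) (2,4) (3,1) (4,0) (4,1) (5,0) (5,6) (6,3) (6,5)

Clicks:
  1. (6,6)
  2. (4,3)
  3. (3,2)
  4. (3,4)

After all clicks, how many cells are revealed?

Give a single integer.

Answer: 13

Derivation:
Click 1 (6,6) count=2: revealed 1 new [(6,6)] -> total=1
Click 2 (4,3) count=0: revealed 12 new [(3,2) (3,3) (3,4) (3,5) (4,2) (4,3) (4,4) (4,5) (5,2) (5,3) (5,4) (5,5)] -> total=13
Click 3 (3,2) count=3: revealed 0 new [(none)] -> total=13
Click 4 (3,4) count=1: revealed 0 new [(none)] -> total=13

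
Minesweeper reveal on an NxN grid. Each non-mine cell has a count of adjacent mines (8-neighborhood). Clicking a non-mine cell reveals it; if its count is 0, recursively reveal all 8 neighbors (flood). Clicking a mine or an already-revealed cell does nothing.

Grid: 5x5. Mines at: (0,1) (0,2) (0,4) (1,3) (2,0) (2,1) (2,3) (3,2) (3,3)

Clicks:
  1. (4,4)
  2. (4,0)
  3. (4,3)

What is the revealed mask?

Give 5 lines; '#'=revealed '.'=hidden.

Click 1 (4,4) count=1: revealed 1 new [(4,4)] -> total=1
Click 2 (4,0) count=0: revealed 4 new [(3,0) (3,1) (4,0) (4,1)] -> total=5
Click 3 (4,3) count=2: revealed 1 new [(4,3)] -> total=6

Answer: .....
.....
.....
##...
##.##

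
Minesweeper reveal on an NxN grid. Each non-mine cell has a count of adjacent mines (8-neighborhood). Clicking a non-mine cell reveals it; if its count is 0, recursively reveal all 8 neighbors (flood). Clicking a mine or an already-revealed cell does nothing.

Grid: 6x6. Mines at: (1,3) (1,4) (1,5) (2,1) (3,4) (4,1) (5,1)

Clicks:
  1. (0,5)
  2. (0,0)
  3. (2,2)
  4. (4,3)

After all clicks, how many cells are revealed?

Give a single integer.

Answer: 9

Derivation:
Click 1 (0,5) count=2: revealed 1 new [(0,5)] -> total=1
Click 2 (0,0) count=0: revealed 6 new [(0,0) (0,1) (0,2) (1,0) (1,1) (1,2)] -> total=7
Click 3 (2,2) count=2: revealed 1 new [(2,2)] -> total=8
Click 4 (4,3) count=1: revealed 1 new [(4,3)] -> total=9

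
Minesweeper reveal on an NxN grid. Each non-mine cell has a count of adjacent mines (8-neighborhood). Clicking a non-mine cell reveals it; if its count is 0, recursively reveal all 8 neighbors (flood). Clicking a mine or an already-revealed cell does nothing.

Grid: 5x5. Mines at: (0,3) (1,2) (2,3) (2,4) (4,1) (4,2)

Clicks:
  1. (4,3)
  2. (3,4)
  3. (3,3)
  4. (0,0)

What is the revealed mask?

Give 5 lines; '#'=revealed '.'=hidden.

Click 1 (4,3) count=1: revealed 1 new [(4,3)] -> total=1
Click 2 (3,4) count=2: revealed 1 new [(3,4)] -> total=2
Click 3 (3,3) count=3: revealed 1 new [(3,3)] -> total=3
Click 4 (0,0) count=0: revealed 8 new [(0,0) (0,1) (1,0) (1,1) (2,0) (2,1) (3,0) (3,1)] -> total=11

Answer: ##...
##...
##...
##.##
...#.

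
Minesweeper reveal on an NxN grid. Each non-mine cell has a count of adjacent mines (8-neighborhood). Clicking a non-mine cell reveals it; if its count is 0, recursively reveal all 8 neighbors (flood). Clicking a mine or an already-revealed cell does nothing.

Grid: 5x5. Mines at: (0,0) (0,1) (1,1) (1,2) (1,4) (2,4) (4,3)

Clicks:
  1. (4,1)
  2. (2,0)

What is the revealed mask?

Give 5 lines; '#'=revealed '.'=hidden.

Click 1 (4,1) count=0: revealed 9 new [(2,0) (2,1) (2,2) (3,0) (3,1) (3,2) (4,0) (4,1) (4,2)] -> total=9
Click 2 (2,0) count=1: revealed 0 new [(none)] -> total=9

Answer: .....
.....
###..
###..
###..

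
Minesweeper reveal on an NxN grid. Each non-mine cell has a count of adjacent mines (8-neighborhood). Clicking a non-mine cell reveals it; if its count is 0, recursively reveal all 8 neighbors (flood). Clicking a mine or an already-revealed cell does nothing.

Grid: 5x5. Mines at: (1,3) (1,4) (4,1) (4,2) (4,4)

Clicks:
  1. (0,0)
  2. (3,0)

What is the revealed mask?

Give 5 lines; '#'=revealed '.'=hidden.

Click 1 (0,0) count=0: revealed 12 new [(0,0) (0,1) (0,2) (1,0) (1,1) (1,2) (2,0) (2,1) (2,2) (3,0) (3,1) (3,2)] -> total=12
Click 2 (3,0) count=1: revealed 0 new [(none)] -> total=12

Answer: ###..
###..
###..
###..
.....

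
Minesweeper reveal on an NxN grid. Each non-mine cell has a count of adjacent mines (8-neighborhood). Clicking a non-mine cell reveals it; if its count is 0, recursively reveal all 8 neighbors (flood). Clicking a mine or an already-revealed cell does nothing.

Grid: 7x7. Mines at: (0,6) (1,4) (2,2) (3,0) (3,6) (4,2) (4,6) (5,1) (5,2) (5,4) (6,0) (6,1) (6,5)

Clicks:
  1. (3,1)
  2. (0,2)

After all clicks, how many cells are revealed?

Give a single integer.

Click 1 (3,1) count=3: revealed 1 new [(3,1)] -> total=1
Click 2 (0,2) count=0: revealed 10 new [(0,0) (0,1) (0,2) (0,3) (1,0) (1,1) (1,2) (1,3) (2,0) (2,1)] -> total=11

Answer: 11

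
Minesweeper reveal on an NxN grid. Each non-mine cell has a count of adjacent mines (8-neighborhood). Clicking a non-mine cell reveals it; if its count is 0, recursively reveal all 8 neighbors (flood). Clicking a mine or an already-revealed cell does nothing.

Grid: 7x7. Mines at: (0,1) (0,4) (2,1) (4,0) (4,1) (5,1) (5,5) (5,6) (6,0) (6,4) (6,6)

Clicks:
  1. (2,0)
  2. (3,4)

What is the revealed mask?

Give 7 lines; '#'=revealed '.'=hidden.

Click 1 (2,0) count=1: revealed 1 new [(2,0)] -> total=1
Click 2 (3,4) count=0: revealed 25 new [(0,5) (0,6) (1,2) (1,3) (1,4) (1,5) (1,6) (2,2) (2,3) (2,4) (2,5) (2,6) (3,2) (3,3) (3,4) (3,5) (3,6) (4,2) (4,3) (4,4) (4,5) (4,6) (5,2) (5,3) (5,4)] -> total=26

Answer: .....##
..#####
#.#####
..#####
..#####
..###..
.......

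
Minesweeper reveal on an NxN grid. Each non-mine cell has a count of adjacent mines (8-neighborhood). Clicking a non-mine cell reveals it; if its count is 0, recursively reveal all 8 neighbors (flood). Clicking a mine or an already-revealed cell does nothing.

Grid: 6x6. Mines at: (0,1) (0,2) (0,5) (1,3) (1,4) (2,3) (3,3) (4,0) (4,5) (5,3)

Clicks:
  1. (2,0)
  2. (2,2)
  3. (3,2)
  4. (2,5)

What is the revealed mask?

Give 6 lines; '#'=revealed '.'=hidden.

Click 1 (2,0) count=0: revealed 9 new [(1,0) (1,1) (1,2) (2,0) (2,1) (2,2) (3,0) (3,1) (3,2)] -> total=9
Click 2 (2,2) count=3: revealed 0 new [(none)] -> total=9
Click 3 (3,2) count=2: revealed 0 new [(none)] -> total=9
Click 4 (2,5) count=1: revealed 1 new [(2,5)] -> total=10

Answer: ......
###...
###..#
###...
......
......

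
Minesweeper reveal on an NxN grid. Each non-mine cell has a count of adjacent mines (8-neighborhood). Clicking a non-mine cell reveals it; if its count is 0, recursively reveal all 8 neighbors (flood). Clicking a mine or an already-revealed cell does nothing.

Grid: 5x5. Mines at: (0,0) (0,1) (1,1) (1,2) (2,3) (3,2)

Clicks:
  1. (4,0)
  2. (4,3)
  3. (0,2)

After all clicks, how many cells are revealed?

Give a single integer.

Click 1 (4,0) count=0: revealed 6 new [(2,0) (2,1) (3,0) (3,1) (4,0) (4,1)] -> total=6
Click 2 (4,3) count=1: revealed 1 new [(4,3)] -> total=7
Click 3 (0,2) count=3: revealed 1 new [(0,2)] -> total=8

Answer: 8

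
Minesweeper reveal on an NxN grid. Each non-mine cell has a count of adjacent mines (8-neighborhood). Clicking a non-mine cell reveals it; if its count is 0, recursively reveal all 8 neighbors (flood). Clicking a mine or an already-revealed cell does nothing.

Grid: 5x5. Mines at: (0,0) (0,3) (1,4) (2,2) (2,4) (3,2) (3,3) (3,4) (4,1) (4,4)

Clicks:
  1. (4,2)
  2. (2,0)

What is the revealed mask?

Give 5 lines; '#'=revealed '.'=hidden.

Click 1 (4,2) count=3: revealed 1 new [(4,2)] -> total=1
Click 2 (2,0) count=0: revealed 6 new [(1,0) (1,1) (2,0) (2,1) (3,0) (3,1)] -> total=7

Answer: .....
##...
##...
##...
..#..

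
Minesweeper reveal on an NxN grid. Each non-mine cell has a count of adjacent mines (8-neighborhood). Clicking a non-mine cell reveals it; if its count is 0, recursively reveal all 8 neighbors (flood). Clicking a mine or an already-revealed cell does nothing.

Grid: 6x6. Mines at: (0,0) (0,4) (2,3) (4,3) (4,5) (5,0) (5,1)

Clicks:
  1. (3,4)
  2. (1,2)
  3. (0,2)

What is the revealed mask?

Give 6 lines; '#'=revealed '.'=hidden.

Click 1 (3,4) count=3: revealed 1 new [(3,4)] -> total=1
Click 2 (1,2) count=1: revealed 1 new [(1,2)] -> total=2
Click 3 (0,2) count=0: revealed 5 new [(0,1) (0,2) (0,3) (1,1) (1,3)] -> total=7

Answer: .###..
.###..
......
....#.
......
......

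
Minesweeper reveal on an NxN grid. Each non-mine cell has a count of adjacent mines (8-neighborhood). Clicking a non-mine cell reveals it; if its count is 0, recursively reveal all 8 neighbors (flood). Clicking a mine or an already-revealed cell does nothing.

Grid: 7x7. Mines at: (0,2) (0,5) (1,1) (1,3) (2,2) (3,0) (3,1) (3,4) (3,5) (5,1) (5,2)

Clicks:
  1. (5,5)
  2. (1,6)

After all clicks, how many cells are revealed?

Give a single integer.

Click 1 (5,5) count=0: revealed 12 new [(4,3) (4,4) (4,5) (4,6) (5,3) (5,4) (5,5) (5,6) (6,3) (6,4) (6,5) (6,6)] -> total=12
Click 2 (1,6) count=1: revealed 1 new [(1,6)] -> total=13

Answer: 13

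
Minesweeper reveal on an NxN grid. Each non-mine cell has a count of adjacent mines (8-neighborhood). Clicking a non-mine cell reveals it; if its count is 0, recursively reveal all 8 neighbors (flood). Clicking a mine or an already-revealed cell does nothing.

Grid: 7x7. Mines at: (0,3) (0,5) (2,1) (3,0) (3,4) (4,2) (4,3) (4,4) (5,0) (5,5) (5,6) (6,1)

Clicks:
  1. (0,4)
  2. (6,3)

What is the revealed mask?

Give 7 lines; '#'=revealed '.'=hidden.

Click 1 (0,4) count=2: revealed 1 new [(0,4)] -> total=1
Click 2 (6,3) count=0: revealed 6 new [(5,2) (5,3) (5,4) (6,2) (6,3) (6,4)] -> total=7

Answer: ....#..
.......
.......
.......
.......
..###..
..###..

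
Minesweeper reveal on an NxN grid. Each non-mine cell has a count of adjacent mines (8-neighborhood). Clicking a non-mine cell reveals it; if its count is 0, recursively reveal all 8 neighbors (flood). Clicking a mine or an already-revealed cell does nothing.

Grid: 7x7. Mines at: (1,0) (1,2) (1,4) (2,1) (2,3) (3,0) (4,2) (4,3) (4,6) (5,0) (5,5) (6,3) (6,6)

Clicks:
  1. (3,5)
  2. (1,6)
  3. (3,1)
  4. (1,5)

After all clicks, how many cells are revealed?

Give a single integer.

Click 1 (3,5) count=1: revealed 1 new [(3,5)] -> total=1
Click 2 (1,6) count=0: revealed 7 new [(0,5) (0,6) (1,5) (1,6) (2,5) (2,6) (3,6)] -> total=8
Click 3 (3,1) count=3: revealed 1 new [(3,1)] -> total=9
Click 4 (1,5) count=1: revealed 0 new [(none)] -> total=9

Answer: 9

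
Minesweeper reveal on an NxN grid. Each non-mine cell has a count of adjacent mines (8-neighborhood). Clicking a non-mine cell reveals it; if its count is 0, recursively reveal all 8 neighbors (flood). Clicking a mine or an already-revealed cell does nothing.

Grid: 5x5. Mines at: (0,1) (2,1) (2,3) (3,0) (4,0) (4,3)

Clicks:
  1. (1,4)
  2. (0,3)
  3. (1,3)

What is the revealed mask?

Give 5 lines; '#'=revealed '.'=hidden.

Answer: ..###
..###
.....
.....
.....

Derivation:
Click 1 (1,4) count=1: revealed 1 new [(1,4)] -> total=1
Click 2 (0,3) count=0: revealed 5 new [(0,2) (0,3) (0,4) (1,2) (1,3)] -> total=6
Click 3 (1,3) count=1: revealed 0 new [(none)] -> total=6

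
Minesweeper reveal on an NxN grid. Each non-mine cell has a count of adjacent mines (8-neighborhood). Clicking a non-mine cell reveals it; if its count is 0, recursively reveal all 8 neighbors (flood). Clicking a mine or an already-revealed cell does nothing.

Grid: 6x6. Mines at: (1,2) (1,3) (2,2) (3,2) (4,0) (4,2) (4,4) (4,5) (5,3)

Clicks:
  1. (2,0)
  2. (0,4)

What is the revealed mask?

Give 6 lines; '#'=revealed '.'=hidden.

Click 1 (2,0) count=0: revealed 8 new [(0,0) (0,1) (1,0) (1,1) (2,0) (2,1) (3,0) (3,1)] -> total=8
Click 2 (0,4) count=1: revealed 1 new [(0,4)] -> total=9

Answer: ##..#.
##....
##....
##....
......
......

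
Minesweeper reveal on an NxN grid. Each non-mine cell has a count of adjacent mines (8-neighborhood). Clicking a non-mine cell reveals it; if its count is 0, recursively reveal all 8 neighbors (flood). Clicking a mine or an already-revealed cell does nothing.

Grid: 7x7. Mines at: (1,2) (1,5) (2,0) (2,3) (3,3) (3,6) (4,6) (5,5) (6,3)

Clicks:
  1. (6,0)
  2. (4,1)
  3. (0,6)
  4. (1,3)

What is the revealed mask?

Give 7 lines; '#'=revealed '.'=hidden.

Click 1 (6,0) count=0: revealed 12 new [(3,0) (3,1) (3,2) (4,0) (4,1) (4,2) (5,0) (5,1) (5,2) (6,0) (6,1) (6,2)] -> total=12
Click 2 (4,1) count=0: revealed 0 new [(none)] -> total=12
Click 3 (0,6) count=1: revealed 1 new [(0,6)] -> total=13
Click 4 (1,3) count=2: revealed 1 new [(1,3)] -> total=14

Answer: ......#
...#...
.......
###....
###....
###....
###....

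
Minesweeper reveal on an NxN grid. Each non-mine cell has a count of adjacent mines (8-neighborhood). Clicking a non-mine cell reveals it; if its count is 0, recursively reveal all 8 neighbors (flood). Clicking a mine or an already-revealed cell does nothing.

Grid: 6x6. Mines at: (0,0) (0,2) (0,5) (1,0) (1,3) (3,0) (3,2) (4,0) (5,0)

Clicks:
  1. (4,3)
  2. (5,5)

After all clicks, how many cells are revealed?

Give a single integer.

Click 1 (4,3) count=1: revealed 1 new [(4,3)] -> total=1
Click 2 (5,5) count=0: revealed 17 new [(1,4) (1,5) (2,3) (2,4) (2,5) (3,3) (3,4) (3,5) (4,1) (4,2) (4,4) (4,5) (5,1) (5,2) (5,3) (5,4) (5,5)] -> total=18

Answer: 18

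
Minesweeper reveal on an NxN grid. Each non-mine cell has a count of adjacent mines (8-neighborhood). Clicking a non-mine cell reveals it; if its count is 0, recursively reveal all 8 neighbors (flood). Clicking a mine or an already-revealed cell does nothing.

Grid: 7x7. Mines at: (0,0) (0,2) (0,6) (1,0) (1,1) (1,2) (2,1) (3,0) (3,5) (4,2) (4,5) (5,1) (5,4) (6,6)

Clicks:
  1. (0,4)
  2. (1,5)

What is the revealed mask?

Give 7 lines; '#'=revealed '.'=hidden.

Answer: ...###.
...###.
...###.
.......
.......
.......
.......

Derivation:
Click 1 (0,4) count=0: revealed 9 new [(0,3) (0,4) (0,5) (1,3) (1,4) (1,5) (2,3) (2,4) (2,5)] -> total=9
Click 2 (1,5) count=1: revealed 0 new [(none)] -> total=9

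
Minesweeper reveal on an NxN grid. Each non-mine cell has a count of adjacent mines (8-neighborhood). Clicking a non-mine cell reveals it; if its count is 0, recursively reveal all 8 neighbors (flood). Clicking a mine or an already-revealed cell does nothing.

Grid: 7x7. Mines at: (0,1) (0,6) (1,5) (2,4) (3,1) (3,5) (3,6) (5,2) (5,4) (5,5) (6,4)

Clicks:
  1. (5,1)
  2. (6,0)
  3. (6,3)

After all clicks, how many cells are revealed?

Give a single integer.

Answer: 7

Derivation:
Click 1 (5,1) count=1: revealed 1 new [(5,1)] -> total=1
Click 2 (6,0) count=0: revealed 5 new [(4,0) (4,1) (5,0) (6,0) (6,1)] -> total=6
Click 3 (6,3) count=3: revealed 1 new [(6,3)] -> total=7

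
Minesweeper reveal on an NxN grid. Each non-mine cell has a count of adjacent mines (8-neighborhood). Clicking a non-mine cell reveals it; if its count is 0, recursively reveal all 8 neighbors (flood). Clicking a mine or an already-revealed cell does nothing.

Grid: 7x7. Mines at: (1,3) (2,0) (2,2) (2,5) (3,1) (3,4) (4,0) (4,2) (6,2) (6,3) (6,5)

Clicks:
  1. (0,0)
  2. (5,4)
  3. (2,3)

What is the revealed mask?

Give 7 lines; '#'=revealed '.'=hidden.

Answer: ###....
###....
...#...
.......
.......
....#..
.......

Derivation:
Click 1 (0,0) count=0: revealed 6 new [(0,0) (0,1) (0,2) (1,0) (1,1) (1,2)] -> total=6
Click 2 (5,4) count=2: revealed 1 new [(5,4)] -> total=7
Click 3 (2,3) count=3: revealed 1 new [(2,3)] -> total=8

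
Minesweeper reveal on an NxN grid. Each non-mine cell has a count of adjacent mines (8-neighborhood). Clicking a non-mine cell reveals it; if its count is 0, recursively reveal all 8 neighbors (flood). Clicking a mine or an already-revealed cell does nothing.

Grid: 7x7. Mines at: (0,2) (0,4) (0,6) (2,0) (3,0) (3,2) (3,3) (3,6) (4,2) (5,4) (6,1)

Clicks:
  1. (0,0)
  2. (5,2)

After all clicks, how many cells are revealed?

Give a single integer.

Click 1 (0,0) count=0: revealed 4 new [(0,0) (0,1) (1,0) (1,1)] -> total=4
Click 2 (5,2) count=2: revealed 1 new [(5,2)] -> total=5

Answer: 5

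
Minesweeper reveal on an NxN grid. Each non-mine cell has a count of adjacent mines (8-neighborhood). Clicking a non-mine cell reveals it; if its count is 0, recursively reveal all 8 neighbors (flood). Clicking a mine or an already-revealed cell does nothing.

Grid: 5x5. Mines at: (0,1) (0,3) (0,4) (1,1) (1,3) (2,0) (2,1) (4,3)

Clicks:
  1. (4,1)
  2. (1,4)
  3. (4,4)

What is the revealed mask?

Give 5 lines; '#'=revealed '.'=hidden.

Answer: .....
....#
.....
###..
###.#

Derivation:
Click 1 (4,1) count=0: revealed 6 new [(3,0) (3,1) (3,2) (4,0) (4,1) (4,2)] -> total=6
Click 2 (1,4) count=3: revealed 1 new [(1,4)] -> total=7
Click 3 (4,4) count=1: revealed 1 new [(4,4)] -> total=8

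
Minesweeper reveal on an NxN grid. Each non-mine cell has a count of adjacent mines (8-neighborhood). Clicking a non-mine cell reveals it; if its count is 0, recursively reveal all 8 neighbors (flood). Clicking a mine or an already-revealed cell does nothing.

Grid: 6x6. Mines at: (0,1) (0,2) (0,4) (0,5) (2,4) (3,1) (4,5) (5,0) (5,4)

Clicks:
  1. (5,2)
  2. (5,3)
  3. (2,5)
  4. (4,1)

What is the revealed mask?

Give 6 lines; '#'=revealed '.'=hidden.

Click 1 (5,2) count=0: revealed 6 new [(4,1) (4,2) (4,3) (5,1) (5,2) (5,3)] -> total=6
Click 2 (5,3) count=1: revealed 0 new [(none)] -> total=6
Click 3 (2,5) count=1: revealed 1 new [(2,5)] -> total=7
Click 4 (4,1) count=2: revealed 0 new [(none)] -> total=7

Answer: ......
......
.....#
......
.###..
.###..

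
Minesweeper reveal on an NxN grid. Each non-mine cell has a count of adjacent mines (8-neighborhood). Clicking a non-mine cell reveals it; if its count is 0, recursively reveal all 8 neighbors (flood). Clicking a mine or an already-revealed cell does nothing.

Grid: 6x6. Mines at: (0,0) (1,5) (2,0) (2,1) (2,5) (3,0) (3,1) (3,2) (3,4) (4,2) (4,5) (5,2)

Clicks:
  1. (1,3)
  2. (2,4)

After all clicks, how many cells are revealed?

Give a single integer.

Click 1 (1,3) count=0: revealed 11 new [(0,1) (0,2) (0,3) (0,4) (1,1) (1,2) (1,3) (1,4) (2,2) (2,3) (2,4)] -> total=11
Click 2 (2,4) count=3: revealed 0 new [(none)] -> total=11

Answer: 11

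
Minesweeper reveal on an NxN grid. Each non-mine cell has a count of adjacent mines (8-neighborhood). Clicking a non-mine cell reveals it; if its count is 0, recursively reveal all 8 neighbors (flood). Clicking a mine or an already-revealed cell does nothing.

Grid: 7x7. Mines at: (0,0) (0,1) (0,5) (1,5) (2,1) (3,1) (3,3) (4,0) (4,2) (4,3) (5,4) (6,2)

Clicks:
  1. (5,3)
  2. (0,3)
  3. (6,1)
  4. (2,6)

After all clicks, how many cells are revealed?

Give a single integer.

Answer: 12

Derivation:
Click 1 (5,3) count=4: revealed 1 new [(5,3)] -> total=1
Click 2 (0,3) count=0: revealed 9 new [(0,2) (0,3) (0,4) (1,2) (1,3) (1,4) (2,2) (2,3) (2,4)] -> total=10
Click 3 (6,1) count=1: revealed 1 new [(6,1)] -> total=11
Click 4 (2,6) count=1: revealed 1 new [(2,6)] -> total=12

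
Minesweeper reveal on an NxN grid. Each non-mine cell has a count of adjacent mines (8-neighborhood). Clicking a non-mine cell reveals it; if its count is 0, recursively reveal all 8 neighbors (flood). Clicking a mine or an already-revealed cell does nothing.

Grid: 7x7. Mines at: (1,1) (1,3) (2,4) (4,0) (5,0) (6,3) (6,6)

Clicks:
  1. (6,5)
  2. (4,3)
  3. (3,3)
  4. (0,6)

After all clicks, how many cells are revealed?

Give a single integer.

Click 1 (6,5) count=1: revealed 1 new [(6,5)] -> total=1
Click 2 (4,3) count=0: revealed 29 new [(0,4) (0,5) (0,6) (1,4) (1,5) (1,6) (2,1) (2,2) (2,3) (2,5) (2,6) (3,1) (3,2) (3,3) (3,4) (3,5) (3,6) (4,1) (4,2) (4,3) (4,4) (4,5) (4,6) (5,1) (5,2) (5,3) (5,4) (5,5) (5,6)] -> total=30
Click 3 (3,3) count=1: revealed 0 new [(none)] -> total=30
Click 4 (0,6) count=0: revealed 0 new [(none)] -> total=30

Answer: 30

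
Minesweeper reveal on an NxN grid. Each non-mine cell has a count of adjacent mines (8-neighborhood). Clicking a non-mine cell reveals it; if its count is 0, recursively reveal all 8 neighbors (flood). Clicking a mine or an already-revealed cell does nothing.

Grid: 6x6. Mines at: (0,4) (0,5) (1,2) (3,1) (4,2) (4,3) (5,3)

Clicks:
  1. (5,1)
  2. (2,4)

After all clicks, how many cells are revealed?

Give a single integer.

Answer: 14

Derivation:
Click 1 (5,1) count=1: revealed 1 new [(5,1)] -> total=1
Click 2 (2,4) count=0: revealed 13 new [(1,3) (1,4) (1,5) (2,3) (2,4) (2,5) (3,3) (3,4) (3,5) (4,4) (4,5) (5,4) (5,5)] -> total=14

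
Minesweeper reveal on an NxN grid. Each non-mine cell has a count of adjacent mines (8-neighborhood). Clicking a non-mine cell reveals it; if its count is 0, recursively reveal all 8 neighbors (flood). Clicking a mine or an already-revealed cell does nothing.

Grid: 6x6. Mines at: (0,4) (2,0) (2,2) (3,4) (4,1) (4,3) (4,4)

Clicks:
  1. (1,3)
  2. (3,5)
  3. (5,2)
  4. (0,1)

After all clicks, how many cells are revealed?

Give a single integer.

Answer: 10

Derivation:
Click 1 (1,3) count=2: revealed 1 new [(1,3)] -> total=1
Click 2 (3,5) count=2: revealed 1 new [(3,5)] -> total=2
Click 3 (5,2) count=2: revealed 1 new [(5,2)] -> total=3
Click 4 (0,1) count=0: revealed 7 new [(0,0) (0,1) (0,2) (0,3) (1,0) (1,1) (1,2)] -> total=10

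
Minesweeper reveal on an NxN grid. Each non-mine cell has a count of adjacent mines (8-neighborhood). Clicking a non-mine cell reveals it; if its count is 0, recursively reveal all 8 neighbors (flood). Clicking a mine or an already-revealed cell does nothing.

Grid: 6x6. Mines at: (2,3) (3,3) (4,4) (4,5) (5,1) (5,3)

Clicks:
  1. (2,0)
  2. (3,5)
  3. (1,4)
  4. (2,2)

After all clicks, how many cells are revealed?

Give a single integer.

Click 1 (2,0) count=0: revealed 25 new [(0,0) (0,1) (0,2) (0,3) (0,4) (0,5) (1,0) (1,1) (1,2) (1,3) (1,4) (1,5) (2,0) (2,1) (2,2) (2,4) (2,5) (3,0) (3,1) (3,2) (3,4) (3,5) (4,0) (4,1) (4,2)] -> total=25
Click 2 (3,5) count=2: revealed 0 new [(none)] -> total=25
Click 3 (1,4) count=1: revealed 0 new [(none)] -> total=25
Click 4 (2,2) count=2: revealed 0 new [(none)] -> total=25

Answer: 25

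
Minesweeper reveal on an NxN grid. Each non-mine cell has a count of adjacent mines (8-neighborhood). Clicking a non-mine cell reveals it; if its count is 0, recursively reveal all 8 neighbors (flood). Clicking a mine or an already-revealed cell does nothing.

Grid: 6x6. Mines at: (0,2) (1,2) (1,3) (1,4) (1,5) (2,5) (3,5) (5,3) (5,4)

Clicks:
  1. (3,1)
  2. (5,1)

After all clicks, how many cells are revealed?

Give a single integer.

Click 1 (3,1) count=0: revealed 22 new [(0,0) (0,1) (1,0) (1,1) (2,0) (2,1) (2,2) (2,3) (2,4) (3,0) (3,1) (3,2) (3,3) (3,4) (4,0) (4,1) (4,2) (4,3) (4,4) (5,0) (5,1) (5,2)] -> total=22
Click 2 (5,1) count=0: revealed 0 new [(none)] -> total=22

Answer: 22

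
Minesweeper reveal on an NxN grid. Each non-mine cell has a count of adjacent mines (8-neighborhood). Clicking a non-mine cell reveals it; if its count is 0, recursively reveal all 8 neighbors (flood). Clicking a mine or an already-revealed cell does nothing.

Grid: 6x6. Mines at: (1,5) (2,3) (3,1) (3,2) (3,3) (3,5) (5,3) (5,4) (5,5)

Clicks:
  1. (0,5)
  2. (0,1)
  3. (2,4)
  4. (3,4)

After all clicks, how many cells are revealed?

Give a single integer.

Answer: 16

Derivation:
Click 1 (0,5) count=1: revealed 1 new [(0,5)] -> total=1
Click 2 (0,1) count=0: revealed 13 new [(0,0) (0,1) (0,2) (0,3) (0,4) (1,0) (1,1) (1,2) (1,3) (1,4) (2,0) (2,1) (2,2)] -> total=14
Click 3 (2,4) count=4: revealed 1 new [(2,4)] -> total=15
Click 4 (3,4) count=3: revealed 1 new [(3,4)] -> total=16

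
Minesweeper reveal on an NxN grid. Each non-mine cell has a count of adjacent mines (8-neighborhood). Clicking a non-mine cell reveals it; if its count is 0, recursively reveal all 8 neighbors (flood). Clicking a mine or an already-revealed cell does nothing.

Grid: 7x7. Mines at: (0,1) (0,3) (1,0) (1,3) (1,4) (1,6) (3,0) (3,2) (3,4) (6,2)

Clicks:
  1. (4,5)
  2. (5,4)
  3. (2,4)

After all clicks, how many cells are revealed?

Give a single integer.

Answer: 17

Derivation:
Click 1 (4,5) count=1: revealed 1 new [(4,5)] -> total=1
Click 2 (5,4) count=0: revealed 15 new [(2,5) (2,6) (3,5) (3,6) (4,3) (4,4) (4,6) (5,3) (5,4) (5,5) (5,6) (6,3) (6,4) (6,5) (6,6)] -> total=16
Click 3 (2,4) count=3: revealed 1 new [(2,4)] -> total=17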